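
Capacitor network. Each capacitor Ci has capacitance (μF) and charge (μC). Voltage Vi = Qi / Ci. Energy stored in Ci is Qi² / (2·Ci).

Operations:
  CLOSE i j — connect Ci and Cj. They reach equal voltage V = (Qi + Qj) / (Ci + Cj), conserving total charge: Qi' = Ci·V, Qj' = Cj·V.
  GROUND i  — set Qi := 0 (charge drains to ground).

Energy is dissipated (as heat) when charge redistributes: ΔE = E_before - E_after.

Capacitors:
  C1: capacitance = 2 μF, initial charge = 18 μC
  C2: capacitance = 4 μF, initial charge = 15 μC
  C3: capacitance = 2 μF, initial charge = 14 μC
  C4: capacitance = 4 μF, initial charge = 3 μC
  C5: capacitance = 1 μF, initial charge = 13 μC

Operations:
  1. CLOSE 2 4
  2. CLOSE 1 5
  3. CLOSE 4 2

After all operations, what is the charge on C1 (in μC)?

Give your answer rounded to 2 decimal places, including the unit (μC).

Initial: C1(2μF, Q=18μC, V=9.00V), C2(4μF, Q=15μC, V=3.75V), C3(2μF, Q=14μC, V=7.00V), C4(4μF, Q=3μC, V=0.75V), C5(1μF, Q=13μC, V=13.00V)
Op 1: CLOSE 2-4: Q_total=18.00, C_total=8.00, V=2.25; Q2=9.00, Q4=9.00; dissipated=9.000
Op 2: CLOSE 1-5: Q_total=31.00, C_total=3.00, V=10.33; Q1=20.67, Q5=10.33; dissipated=5.333
Op 3: CLOSE 4-2: Q_total=18.00, C_total=8.00, V=2.25; Q4=9.00, Q2=9.00; dissipated=0.000
Final charges: Q1=20.67, Q2=9.00, Q3=14.00, Q4=9.00, Q5=10.33

Answer: 20.67 μC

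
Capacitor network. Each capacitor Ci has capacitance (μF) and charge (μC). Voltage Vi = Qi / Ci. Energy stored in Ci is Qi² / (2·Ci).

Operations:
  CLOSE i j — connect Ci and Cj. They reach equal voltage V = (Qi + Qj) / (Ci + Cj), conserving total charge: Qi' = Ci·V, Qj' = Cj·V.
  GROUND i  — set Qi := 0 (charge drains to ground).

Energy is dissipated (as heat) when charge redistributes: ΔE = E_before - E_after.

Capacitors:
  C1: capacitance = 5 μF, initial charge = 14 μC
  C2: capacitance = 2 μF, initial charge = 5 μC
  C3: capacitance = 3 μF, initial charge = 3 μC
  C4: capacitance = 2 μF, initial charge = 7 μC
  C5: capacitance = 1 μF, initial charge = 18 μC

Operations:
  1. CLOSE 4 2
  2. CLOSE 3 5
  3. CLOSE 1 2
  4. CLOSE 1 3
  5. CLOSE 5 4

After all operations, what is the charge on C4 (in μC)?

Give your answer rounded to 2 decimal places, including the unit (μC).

Initial: C1(5μF, Q=14μC, V=2.80V), C2(2μF, Q=5μC, V=2.50V), C3(3μF, Q=3μC, V=1.00V), C4(2μF, Q=7μC, V=3.50V), C5(1μF, Q=18μC, V=18.00V)
Op 1: CLOSE 4-2: Q_total=12.00, C_total=4.00, V=3.00; Q4=6.00, Q2=6.00; dissipated=0.500
Op 2: CLOSE 3-5: Q_total=21.00, C_total=4.00, V=5.25; Q3=15.75, Q5=5.25; dissipated=108.375
Op 3: CLOSE 1-2: Q_total=20.00, C_total=7.00, V=2.86; Q1=14.29, Q2=5.71; dissipated=0.029
Op 4: CLOSE 1-3: Q_total=30.04, C_total=8.00, V=3.75; Q1=18.77, Q3=11.26; dissipated=5.368
Op 5: CLOSE 5-4: Q_total=11.25, C_total=3.00, V=3.75; Q5=3.75, Q4=7.50; dissipated=1.688
Final charges: Q1=18.77, Q2=5.71, Q3=11.26, Q4=7.50, Q5=3.75

Answer: 7.50 μC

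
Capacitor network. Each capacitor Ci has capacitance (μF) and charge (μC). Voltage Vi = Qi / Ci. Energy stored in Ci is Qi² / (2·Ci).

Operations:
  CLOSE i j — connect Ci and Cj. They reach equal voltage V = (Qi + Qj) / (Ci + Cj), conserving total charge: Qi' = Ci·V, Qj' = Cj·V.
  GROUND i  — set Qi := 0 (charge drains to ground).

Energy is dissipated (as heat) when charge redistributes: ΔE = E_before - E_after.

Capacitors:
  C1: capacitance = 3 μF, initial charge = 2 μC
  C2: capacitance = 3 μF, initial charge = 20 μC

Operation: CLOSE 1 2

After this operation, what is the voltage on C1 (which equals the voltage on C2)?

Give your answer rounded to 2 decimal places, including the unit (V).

Initial: C1(3μF, Q=2μC, V=0.67V), C2(3μF, Q=20μC, V=6.67V)
Op 1: CLOSE 1-2: Q_total=22.00, C_total=6.00, V=3.67; Q1=11.00, Q2=11.00; dissipated=27.000

Answer: 3.67 V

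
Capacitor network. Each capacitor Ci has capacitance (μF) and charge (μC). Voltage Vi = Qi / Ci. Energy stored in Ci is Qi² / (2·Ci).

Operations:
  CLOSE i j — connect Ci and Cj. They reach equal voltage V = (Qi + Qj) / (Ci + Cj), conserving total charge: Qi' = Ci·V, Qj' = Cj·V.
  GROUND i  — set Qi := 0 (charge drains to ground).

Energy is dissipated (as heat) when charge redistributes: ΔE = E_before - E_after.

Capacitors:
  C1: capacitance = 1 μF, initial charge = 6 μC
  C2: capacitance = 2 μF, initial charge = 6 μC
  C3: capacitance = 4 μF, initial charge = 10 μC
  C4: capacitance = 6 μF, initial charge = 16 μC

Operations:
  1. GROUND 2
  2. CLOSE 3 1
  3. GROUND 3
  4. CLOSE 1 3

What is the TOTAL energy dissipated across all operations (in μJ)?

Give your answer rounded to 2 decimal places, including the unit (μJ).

Initial: C1(1μF, Q=6μC, V=6.00V), C2(2μF, Q=6μC, V=3.00V), C3(4μF, Q=10μC, V=2.50V), C4(6μF, Q=16μC, V=2.67V)
Op 1: GROUND 2: Q2=0; energy lost=9.000
Op 2: CLOSE 3-1: Q_total=16.00, C_total=5.00, V=3.20; Q3=12.80, Q1=3.20; dissipated=4.900
Op 3: GROUND 3: Q3=0; energy lost=20.480
Op 4: CLOSE 1-3: Q_total=3.20, C_total=5.00, V=0.64; Q1=0.64, Q3=2.56; dissipated=4.096
Total dissipated: 38.476 μJ

Answer: 38.48 μJ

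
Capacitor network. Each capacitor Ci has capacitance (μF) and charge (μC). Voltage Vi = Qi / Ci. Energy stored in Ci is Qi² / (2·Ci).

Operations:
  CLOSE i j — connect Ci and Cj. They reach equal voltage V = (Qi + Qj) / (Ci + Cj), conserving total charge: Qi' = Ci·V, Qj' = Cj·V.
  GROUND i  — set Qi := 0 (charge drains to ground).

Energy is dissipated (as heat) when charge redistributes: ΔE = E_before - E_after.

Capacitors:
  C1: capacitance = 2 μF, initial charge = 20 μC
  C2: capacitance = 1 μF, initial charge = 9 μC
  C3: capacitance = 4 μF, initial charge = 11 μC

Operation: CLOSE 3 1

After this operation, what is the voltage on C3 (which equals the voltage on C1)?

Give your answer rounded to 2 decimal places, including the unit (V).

Answer: 5.17 V

Derivation:
Initial: C1(2μF, Q=20μC, V=10.00V), C2(1μF, Q=9μC, V=9.00V), C3(4μF, Q=11μC, V=2.75V)
Op 1: CLOSE 3-1: Q_total=31.00, C_total=6.00, V=5.17; Q3=20.67, Q1=10.33; dissipated=35.042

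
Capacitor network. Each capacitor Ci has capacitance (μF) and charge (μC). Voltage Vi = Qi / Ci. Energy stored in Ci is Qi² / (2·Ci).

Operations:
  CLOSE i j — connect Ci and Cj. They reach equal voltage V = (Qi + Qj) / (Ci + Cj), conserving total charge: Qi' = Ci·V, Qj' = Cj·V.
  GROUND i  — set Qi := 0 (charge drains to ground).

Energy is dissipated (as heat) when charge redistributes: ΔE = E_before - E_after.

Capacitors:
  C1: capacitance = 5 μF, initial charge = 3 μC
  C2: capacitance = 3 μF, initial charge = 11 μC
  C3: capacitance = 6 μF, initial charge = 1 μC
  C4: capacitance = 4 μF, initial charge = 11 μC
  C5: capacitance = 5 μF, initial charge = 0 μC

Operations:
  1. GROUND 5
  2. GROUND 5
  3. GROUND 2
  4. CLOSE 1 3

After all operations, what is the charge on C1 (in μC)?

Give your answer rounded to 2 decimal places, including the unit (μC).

Initial: C1(5μF, Q=3μC, V=0.60V), C2(3μF, Q=11μC, V=3.67V), C3(6μF, Q=1μC, V=0.17V), C4(4μF, Q=11μC, V=2.75V), C5(5μF, Q=0μC, V=0.00V)
Op 1: GROUND 5: Q5=0; energy lost=0.000
Op 2: GROUND 5: Q5=0; energy lost=0.000
Op 3: GROUND 2: Q2=0; energy lost=20.167
Op 4: CLOSE 1-3: Q_total=4.00, C_total=11.00, V=0.36; Q1=1.82, Q3=2.18; dissipated=0.256
Final charges: Q1=1.82, Q2=0.00, Q3=2.18, Q4=11.00, Q5=0.00

Answer: 1.82 μC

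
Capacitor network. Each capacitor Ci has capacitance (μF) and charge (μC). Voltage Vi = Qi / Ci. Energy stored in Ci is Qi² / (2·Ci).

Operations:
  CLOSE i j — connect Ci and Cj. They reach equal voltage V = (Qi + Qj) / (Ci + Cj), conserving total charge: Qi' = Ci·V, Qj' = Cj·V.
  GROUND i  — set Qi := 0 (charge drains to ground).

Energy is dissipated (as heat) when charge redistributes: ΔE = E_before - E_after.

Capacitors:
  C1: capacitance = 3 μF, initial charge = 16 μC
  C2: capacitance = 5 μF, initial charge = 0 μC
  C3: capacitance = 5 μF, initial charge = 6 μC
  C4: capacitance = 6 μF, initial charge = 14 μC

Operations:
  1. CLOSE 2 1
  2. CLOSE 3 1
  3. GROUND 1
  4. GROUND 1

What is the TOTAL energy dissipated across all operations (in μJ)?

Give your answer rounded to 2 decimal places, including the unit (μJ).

Initial: C1(3μF, Q=16μC, V=5.33V), C2(5μF, Q=0μC, V=0.00V), C3(5μF, Q=6μC, V=1.20V), C4(6μF, Q=14μC, V=2.33V)
Op 1: CLOSE 2-1: Q_total=16.00, C_total=8.00, V=2.00; Q2=10.00, Q1=6.00; dissipated=26.667
Op 2: CLOSE 3-1: Q_total=12.00, C_total=8.00, V=1.50; Q3=7.50, Q1=4.50; dissipated=0.600
Op 3: GROUND 1: Q1=0; energy lost=3.375
Op 4: GROUND 1: Q1=0; energy lost=0.000
Total dissipated: 30.642 μJ

Answer: 30.64 μJ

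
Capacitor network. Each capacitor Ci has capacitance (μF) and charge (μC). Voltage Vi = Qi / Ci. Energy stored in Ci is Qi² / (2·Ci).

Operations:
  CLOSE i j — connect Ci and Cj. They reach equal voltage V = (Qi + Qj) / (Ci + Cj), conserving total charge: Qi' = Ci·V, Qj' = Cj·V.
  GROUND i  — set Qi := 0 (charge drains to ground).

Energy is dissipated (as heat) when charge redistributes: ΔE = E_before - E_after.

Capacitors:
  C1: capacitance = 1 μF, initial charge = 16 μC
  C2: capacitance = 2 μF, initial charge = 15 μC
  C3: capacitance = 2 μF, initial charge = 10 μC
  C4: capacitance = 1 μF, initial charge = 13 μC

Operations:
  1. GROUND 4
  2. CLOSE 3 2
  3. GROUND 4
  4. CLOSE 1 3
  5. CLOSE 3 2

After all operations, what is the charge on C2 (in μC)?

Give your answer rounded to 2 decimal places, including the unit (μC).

Answer: 15.75 μC

Derivation:
Initial: C1(1μF, Q=16μC, V=16.00V), C2(2μF, Q=15μC, V=7.50V), C3(2μF, Q=10μC, V=5.00V), C4(1μF, Q=13μC, V=13.00V)
Op 1: GROUND 4: Q4=0; energy lost=84.500
Op 2: CLOSE 3-2: Q_total=25.00, C_total=4.00, V=6.25; Q3=12.50, Q2=12.50; dissipated=3.125
Op 3: GROUND 4: Q4=0; energy lost=0.000
Op 4: CLOSE 1-3: Q_total=28.50, C_total=3.00, V=9.50; Q1=9.50, Q3=19.00; dissipated=31.688
Op 5: CLOSE 3-2: Q_total=31.50, C_total=4.00, V=7.88; Q3=15.75, Q2=15.75; dissipated=5.281
Final charges: Q1=9.50, Q2=15.75, Q3=15.75, Q4=0.00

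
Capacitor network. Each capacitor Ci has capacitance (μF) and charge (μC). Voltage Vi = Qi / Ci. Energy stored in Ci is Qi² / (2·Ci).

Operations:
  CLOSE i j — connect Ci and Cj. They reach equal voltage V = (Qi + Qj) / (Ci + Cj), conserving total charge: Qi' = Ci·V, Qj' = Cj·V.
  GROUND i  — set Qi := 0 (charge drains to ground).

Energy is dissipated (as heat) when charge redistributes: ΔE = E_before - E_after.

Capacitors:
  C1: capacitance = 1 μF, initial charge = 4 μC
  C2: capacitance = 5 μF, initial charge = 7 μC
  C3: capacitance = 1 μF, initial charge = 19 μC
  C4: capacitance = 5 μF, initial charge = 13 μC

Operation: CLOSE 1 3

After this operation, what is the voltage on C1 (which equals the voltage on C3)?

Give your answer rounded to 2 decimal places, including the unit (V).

Initial: C1(1μF, Q=4μC, V=4.00V), C2(5μF, Q=7μC, V=1.40V), C3(1μF, Q=19μC, V=19.00V), C4(5μF, Q=13μC, V=2.60V)
Op 1: CLOSE 1-3: Q_total=23.00, C_total=2.00, V=11.50; Q1=11.50, Q3=11.50; dissipated=56.250

Answer: 11.50 V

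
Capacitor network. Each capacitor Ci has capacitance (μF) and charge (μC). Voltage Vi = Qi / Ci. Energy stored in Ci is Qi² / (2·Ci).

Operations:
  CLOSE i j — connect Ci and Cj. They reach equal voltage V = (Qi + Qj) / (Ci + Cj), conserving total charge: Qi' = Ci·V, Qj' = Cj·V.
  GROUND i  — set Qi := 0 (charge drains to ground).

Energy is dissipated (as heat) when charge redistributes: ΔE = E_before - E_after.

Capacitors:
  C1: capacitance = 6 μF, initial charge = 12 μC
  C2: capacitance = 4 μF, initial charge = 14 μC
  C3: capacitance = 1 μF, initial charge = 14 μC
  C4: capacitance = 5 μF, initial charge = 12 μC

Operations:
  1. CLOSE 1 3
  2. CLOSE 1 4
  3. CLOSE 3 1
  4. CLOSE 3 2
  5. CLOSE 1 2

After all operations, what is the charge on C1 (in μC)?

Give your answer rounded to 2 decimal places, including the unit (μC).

Initial: C1(6μF, Q=12μC, V=2.00V), C2(4μF, Q=14μC, V=3.50V), C3(1μF, Q=14μC, V=14.00V), C4(5μF, Q=12μC, V=2.40V)
Op 1: CLOSE 1-3: Q_total=26.00, C_total=7.00, V=3.71; Q1=22.29, Q3=3.71; dissipated=61.714
Op 2: CLOSE 1-4: Q_total=34.29, C_total=11.00, V=3.12; Q1=18.70, Q4=15.58; dissipated=2.355
Op 3: CLOSE 3-1: Q_total=22.42, C_total=7.00, V=3.20; Q3=3.20, Q1=19.21; dissipated=0.153
Op 4: CLOSE 3-2: Q_total=17.20, C_total=5.00, V=3.44; Q3=3.44, Q2=13.76; dissipated=0.035
Op 5: CLOSE 1-2: Q_total=32.98, C_total=10.00, V=3.30; Q1=19.79, Q2=13.19; dissipated=0.068
Final charges: Q1=19.79, Q2=13.19, Q3=3.44, Q4=15.58

Answer: 19.79 μC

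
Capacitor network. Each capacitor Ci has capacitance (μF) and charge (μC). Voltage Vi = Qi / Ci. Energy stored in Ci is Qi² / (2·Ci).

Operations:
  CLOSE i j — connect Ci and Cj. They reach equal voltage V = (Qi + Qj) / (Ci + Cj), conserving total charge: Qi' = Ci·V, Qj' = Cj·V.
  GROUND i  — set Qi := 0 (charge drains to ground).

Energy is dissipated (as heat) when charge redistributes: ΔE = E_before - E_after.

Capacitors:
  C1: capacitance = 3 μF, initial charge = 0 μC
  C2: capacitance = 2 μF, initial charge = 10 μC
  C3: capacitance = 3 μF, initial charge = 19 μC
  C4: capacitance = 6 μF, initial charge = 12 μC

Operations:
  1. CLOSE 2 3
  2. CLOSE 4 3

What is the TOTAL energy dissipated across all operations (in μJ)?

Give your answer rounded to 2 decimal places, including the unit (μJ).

Initial: C1(3μF, Q=0μC, V=0.00V), C2(2μF, Q=10μC, V=5.00V), C3(3μF, Q=19μC, V=6.33V), C4(6μF, Q=12μC, V=2.00V)
Op 1: CLOSE 2-3: Q_total=29.00, C_total=5.00, V=5.80; Q2=11.60, Q3=17.40; dissipated=1.067
Op 2: CLOSE 4-3: Q_total=29.40, C_total=9.00, V=3.27; Q4=19.60, Q3=9.80; dissipated=14.440
Total dissipated: 15.507 μJ

Answer: 15.51 μJ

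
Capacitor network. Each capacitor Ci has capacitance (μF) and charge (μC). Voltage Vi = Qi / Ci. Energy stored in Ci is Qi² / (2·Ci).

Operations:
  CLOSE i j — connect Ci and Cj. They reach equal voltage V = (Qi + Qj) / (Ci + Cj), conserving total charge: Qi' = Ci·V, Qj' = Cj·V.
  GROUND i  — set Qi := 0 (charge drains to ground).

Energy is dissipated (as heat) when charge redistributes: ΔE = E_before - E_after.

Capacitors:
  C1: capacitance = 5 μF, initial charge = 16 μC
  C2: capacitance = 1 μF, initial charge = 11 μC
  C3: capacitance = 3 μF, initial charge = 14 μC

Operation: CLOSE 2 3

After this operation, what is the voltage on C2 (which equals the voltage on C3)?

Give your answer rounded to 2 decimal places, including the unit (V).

Answer: 6.25 V

Derivation:
Initial: C1(5μF, Q=16μC, V=3.20V), C2(1μF, Q=11μC, V=11.00V), C3(3μF, Q=14μC, V=4.67V)
Op 1: CLOSE 2-3: Q_total=25.00, C_total=4.00, V=6.25; Q2=6.25, Q3=18.75; dissipated=15.042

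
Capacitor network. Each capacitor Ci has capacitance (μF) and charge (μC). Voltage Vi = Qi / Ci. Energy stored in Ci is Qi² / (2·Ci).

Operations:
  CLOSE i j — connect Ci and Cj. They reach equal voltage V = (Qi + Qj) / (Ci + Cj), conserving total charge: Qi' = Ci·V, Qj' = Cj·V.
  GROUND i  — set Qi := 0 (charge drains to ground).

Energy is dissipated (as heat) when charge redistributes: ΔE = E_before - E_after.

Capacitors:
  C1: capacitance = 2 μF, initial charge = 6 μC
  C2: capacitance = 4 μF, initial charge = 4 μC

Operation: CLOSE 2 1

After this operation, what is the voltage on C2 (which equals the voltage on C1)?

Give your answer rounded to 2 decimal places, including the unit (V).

Initial: C1(2μF, Q=6μC, V=3.00V), C2(4μF, Q=4μC, V=1.00V)
Op 1: CLOSE 2-1: Q_total=10.00, C_total=6.00, V=1.67; Q2=6.67, Q1=3.33; dissipated=2.667

Answer: 1.67 V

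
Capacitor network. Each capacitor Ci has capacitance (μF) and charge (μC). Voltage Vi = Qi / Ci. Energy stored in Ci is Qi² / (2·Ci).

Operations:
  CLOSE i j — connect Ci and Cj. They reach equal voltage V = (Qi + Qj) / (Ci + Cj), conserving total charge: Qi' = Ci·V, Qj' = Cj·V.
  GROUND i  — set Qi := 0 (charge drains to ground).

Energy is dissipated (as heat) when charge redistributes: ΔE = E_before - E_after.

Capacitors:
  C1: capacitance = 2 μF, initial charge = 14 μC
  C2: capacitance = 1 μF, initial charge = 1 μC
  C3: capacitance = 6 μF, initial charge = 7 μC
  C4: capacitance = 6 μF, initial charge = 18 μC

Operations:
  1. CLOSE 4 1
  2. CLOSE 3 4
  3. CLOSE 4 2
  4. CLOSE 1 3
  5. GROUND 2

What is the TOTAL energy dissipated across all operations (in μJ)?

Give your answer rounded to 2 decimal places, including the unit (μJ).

Answer: 29.40 μJ

Derivation:
Initial: C1(2μF, Q=14μC, V=7.00V), C2(1μF, Q=1μC, V=1.00V), C3(6μF, Q=7μC, V=1.17V), C4(6μF, Q=18μC, V=3.00V)
Op 1: CLOSE 4-1: Q_total=32.00, C_total=8.00, V=4.00; Q4=24.00, Q1=8.00; dissipated=12.000
Op 2: CLOSE 3-4: Q_total=31.00, C_total=12.00, V=2.58; Q3=15.50, Q4=15.50; dissipated=12.042
Op 3: CLOSE 4-2: Q_total=16.50, C_total=7.00, V=2.36; Q4=14.14, Q2=2.36; dissipated=1.074
Op 4: CLOSE 1-3: Q_total=23.50, C_total=8.00, V=2.94; Q1=5.88, Q3=17.62; dissipated=1.505
Op 5: GROUND 2: Q2=0; energy lost=2.778
Total dissipated: 29.399 μJ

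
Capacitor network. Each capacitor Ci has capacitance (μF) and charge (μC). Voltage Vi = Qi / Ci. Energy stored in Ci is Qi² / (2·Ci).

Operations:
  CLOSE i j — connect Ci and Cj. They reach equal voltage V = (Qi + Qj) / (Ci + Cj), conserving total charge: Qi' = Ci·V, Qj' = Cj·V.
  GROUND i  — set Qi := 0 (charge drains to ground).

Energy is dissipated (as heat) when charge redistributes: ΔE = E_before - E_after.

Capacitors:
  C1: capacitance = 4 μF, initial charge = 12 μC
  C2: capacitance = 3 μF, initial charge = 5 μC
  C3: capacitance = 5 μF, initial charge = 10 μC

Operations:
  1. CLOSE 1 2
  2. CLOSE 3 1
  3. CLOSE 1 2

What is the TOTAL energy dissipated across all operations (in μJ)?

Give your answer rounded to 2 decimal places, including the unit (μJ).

Initial: C1(4μF, Q=12μC, V=3.00V), C2(3μF, Q=5μC, V=1.67V), C3(5μF, Q=10μC, V=2.00V)
Op 1: CLOSE 1-2: Q_total=17.00, C_total=7.00, V=2.43; Q1=9.71, Q2=7.29; dissipated=1.524
Op 2: CLOSE 3-1: Q_total=19.71, C_total=9.00, V=2.19; Q3=10.95, Q1=8.76; dissipated=0.204
Op 3: CLOSE 1-2: Q_total=16.05, C_total=7.00, V=2.29; Q1=9.17, Q2=6.88; dissipated=0.049
Total dissipated: 1.776 μJ

Answer: 1.78 μJ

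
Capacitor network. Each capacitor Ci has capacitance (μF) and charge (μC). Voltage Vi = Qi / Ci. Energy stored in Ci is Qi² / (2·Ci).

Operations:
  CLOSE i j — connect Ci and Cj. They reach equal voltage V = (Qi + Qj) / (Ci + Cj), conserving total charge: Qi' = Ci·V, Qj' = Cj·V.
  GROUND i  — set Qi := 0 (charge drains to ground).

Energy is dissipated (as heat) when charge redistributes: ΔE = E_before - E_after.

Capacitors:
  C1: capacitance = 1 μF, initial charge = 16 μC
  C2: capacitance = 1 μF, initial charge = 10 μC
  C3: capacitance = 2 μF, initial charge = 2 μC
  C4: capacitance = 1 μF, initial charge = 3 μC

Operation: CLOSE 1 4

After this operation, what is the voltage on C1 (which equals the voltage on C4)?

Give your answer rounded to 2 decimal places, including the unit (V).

Answer: 9.50 V

Derivation:
Initial: C1(1μF, Q=16μC, V=16.00V), C2(1μF, Q=10μC, V=10.00V), C3(2μF, Q=2μC, V=1.00V), C4(1μF, Q=3μC, V=3.00V)
Op 1: CLOSE 1-4: Q_total=19.00, C_total=2.00, V=9.50; Q1=9.50, Q4=9.50; dissipated=42.250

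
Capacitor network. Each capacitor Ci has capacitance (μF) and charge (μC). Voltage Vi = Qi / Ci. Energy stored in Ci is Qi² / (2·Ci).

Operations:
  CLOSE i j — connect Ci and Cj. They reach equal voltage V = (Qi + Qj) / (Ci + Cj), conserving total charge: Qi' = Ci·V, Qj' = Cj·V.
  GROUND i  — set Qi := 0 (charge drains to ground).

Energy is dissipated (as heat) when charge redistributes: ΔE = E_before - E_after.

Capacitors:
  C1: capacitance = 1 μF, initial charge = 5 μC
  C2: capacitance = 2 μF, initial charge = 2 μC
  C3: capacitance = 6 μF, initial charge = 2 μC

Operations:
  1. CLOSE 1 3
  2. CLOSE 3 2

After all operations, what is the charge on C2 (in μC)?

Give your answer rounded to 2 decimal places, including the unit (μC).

Initial: C1(1μF, Q=5μC, V=5.00V), C2(2μF, Q=2μC, V=1.00V), C3(6μF, Q=2μC, V=0.33V)
Op 1: CLOSE 1-3: Q_total=7.00, C_total=7.00, V=1.00; Q1=1.00, Q3=6.00; dissipated=9.333
Op 2: CLOSE 3-2: Q_total=8.00, C_total=8.00, V=1.00; Q3=6.00, Q2=2.00; dissipated=0.000
Final charges: Q1=1.00, Q2=2.00, Q3=6.00

Answer: 2.00 μC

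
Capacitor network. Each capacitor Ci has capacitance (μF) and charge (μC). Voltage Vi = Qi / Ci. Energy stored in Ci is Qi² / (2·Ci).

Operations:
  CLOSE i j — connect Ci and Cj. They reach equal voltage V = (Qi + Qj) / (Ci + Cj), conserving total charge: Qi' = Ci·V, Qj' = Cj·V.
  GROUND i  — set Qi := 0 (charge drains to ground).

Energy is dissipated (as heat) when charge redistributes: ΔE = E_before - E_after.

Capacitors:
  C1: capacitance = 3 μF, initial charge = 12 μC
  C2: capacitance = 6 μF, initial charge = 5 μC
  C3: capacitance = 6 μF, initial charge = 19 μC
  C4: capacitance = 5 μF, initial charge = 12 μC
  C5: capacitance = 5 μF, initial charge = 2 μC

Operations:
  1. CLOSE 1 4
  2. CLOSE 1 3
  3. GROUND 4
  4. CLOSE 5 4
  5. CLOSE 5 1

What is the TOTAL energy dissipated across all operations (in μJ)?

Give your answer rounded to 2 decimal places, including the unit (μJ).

Initial: C1(3μF, Q=12μC, V=4.00V), C2(6μF, Q=5μC, V=0.83V), C3(6μF, Q=19μC, V=3.17V), C4(5μF, Q=12μC, V=2.40V), C5(5μF, Q=2μC, V=0.40V)
Op 1: CLOSE 1-4: Q_total=24.00, C_total=8.00, V=3.00; Q1=9.00, Q4=15.00; dissipated=2.400
Op 2: CLOSE 1-3: Q_total=28.00, C_total=9.00, V=3.11; Q1=9.33, Q3=18.67; dissipated=0.028
Op 3: GROUND 4: Q4=0; energy lost=22.500
Op 4: CLOSE 5-4: Q_total=2.00, C_total=10.00, V=0.20; Q5=1.00, Q4=1.00; dissipated=0.200
Op 5: CLOSE 5-1: Q_total=10.33, C_total=8.00, V=1.29; Q5=6.46, Q1=3.88; dissipated=7.945
Total dissipated: 33.073 μJ

Answer: 33.07 μJ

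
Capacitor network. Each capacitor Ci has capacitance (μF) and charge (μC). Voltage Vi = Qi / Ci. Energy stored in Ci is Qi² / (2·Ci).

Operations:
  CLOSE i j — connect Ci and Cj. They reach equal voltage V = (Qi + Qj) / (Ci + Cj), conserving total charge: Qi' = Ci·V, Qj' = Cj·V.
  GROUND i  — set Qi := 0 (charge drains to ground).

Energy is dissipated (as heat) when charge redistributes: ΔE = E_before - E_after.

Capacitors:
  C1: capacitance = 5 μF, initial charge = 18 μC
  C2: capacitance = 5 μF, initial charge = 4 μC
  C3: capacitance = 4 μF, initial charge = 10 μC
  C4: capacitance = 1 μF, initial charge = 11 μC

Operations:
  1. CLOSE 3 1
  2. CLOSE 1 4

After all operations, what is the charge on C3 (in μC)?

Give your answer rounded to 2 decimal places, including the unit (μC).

Answer: 12.44 μC

Derivation:
Initial: C1(5μF, Q=18μC, V=3.60V), C2(5μF, Q=4μC, V=0.80V), C3(4μF, Q=10μC, V=2.50V), C4(1μF, Q=11μC, V=11.00V)
Op 1: CLOSE 3-1: Q_total=28.00, C_total=9.00, V=3.11; Q3=12.44, Q1=15.56; dissipated=1.344
Op 2: CLOSE 1-4: Q_total=26.56, C_total=6.00, V=4.43; Q1=22.13, Q4=4.43; dissipated=25.931
Final charges: Q1=22.13, Q2=4.00, Q3=12.44, Q4=4.43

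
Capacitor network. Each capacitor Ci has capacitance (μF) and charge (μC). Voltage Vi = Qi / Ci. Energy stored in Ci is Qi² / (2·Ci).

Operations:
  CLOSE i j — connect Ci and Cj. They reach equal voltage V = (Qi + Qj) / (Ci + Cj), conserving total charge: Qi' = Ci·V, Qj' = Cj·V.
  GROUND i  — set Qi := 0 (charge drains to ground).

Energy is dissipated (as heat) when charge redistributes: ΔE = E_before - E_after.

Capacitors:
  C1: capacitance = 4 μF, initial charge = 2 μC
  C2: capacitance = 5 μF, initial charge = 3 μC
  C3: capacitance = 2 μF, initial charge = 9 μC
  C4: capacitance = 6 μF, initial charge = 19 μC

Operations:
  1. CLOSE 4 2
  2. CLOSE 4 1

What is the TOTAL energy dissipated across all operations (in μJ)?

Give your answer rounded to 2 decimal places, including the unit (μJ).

Initial: C1(4μF, Q=2μC, V=0.50V), C2(5μF, Q=3μC, V=0.60V), C3(2μF, Q=9μC, V=4.50V), C4(6μF, Q=19μC, V=3.17V)
Op 1: CLOSE 4-2: Q_total=22.00, C_total=11.00, V=2.00; Q4=12.00, Q2=10.00; dissipated=8.983
Op 2: CLOSE 4-1: Q_total=14.00, C_total=10.00, V=1.40; Q4=8.40, Q1=5.60; dissipated=2.700
Total dissipated: 11.683 μJ

Answer: 11.68 μJ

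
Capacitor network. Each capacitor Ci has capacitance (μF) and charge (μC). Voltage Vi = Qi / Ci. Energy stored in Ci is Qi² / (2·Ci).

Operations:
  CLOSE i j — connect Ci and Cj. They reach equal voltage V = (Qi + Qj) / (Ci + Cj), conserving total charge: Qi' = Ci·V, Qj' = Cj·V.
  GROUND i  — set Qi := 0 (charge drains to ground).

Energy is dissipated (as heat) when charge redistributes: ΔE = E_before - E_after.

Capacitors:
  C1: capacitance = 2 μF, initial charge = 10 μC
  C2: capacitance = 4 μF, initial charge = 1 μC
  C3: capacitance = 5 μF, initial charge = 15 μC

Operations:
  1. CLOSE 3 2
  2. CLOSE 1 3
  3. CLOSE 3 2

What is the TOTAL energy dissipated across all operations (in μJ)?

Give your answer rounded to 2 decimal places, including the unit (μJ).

Answer: 16.76 μJ

Derivation:
Initial: C1(2μF, Q=10μC, V=5.00V), C2(4μF, Q=1μC, V=0.25V), C3(5μF, Q=15μC, V=3.00V)
Op 1: CLOSE 3-2: Q_total=16.00, C_total=9.00, V=1.78; Q3=8.89, Q2=7.11; dissipated=8.403
Op 2: CLOSE 1-3: Q_total=18.89, C_total=7.00, V=2.70; Q1=5.40, Q3=13.49; dissipated=7.416
Op 3: CLOSE 3-2: Q_total=20.60, C_total=9.00, V=2.29; Q3=11.45, Q2=9.16; dissipated=0.942
Total dissipated: 16.761 μJ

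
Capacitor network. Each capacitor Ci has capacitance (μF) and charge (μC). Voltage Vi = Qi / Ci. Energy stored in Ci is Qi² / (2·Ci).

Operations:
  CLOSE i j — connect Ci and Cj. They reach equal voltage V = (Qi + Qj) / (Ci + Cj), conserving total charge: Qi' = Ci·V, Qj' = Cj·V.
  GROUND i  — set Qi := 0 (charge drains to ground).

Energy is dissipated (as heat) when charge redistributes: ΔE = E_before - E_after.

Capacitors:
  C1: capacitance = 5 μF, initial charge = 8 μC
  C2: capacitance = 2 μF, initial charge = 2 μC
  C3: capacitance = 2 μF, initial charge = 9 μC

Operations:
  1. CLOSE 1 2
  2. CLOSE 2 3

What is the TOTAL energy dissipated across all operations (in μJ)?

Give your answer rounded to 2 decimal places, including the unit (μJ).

Answer: 4.97 μJ

Derivation:
Initial: C1(5μF, Q=8μC, V=1.60V), C2(2μF, Q=2μC, V=1.00V), C3(2μF, Q=9μC, V=4.50V)
Op 1: CLOSE 1-2: Q_total=10.00, C_total=7.00, V=1.43; Q1=7.14, Q2=2.86; dissipated=0.257
Op 2: CLOSE 2-3: Q_total=11.86, C_total=4.00, V=2.96; Q2=5.93, Q3=5.93; dissipated=4.717
Total dissipated: 4.974 μJ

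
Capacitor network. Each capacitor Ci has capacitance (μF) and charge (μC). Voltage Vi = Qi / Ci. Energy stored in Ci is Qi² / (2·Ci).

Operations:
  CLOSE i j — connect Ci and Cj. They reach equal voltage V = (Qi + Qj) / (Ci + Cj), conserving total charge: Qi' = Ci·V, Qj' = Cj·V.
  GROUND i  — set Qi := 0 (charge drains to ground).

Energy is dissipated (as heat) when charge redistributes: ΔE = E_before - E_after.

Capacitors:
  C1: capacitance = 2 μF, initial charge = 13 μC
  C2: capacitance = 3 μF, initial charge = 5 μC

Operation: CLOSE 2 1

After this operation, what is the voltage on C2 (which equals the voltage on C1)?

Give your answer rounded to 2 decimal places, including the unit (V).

Initial: C1(2μF, Q=13μC, V=6.50V), C2(3μF, Q=5μC, V=1.67V)
Op 1: CLOSE 2-1: Q_total=18.00, C_total=5.00, V=3.60; Q2=10.80, Q1=7.20; dissipated=14.017

Answer: 3.60 V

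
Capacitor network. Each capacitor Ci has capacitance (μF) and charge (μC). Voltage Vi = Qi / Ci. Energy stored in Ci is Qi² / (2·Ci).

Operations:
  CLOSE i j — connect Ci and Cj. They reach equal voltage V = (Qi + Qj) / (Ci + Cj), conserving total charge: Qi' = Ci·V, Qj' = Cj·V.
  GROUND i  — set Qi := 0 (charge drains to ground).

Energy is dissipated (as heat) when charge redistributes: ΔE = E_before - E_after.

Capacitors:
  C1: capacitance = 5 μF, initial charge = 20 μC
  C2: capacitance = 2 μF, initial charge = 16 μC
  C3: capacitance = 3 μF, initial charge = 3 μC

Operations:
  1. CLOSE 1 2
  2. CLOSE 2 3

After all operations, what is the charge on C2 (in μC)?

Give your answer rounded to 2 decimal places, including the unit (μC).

Answer: 5.31 μC

Derivation:
Initial: C1(5μF, Q=20μC, V=4.00V), C2(2μF, Q=16μC, V=8.00V), C3(3μF, Q=3μC, V=1.00V)
Op 1: CLOSE 1-2: Q_total=36.00, C_total=7.00, V=5.14; Q1=25.71, Q2=10.29; dissipated=11.429
Op 2: CLOSE 2-3: Q_total=13.29, C_total=5.00, V=2.66; Q2=5.31, Q3=7.97; dissipated=10.298
Final charges: Q1=25.71, Q2=5.31, Q3=7.97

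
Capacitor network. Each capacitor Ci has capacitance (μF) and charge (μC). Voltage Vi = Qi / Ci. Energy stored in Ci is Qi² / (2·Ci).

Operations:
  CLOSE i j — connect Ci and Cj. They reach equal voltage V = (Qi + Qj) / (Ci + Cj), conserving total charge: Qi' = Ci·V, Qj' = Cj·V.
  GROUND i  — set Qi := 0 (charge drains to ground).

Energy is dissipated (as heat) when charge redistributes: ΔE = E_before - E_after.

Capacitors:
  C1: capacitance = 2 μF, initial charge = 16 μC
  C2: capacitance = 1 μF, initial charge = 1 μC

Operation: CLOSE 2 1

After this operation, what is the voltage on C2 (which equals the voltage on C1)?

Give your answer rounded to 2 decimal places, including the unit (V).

Answer: 5.67 V

Derivation:
Initial: C1(2μF, Q=16μC, V=8.00V), C2(1μF, Q=1μC, V=1.00V)
Op 1: CLOSE 2-1: Q_total=17.00, C_total=3.00, V=5.67; Q2=5.67, Q1=11.33; dissipated=16.333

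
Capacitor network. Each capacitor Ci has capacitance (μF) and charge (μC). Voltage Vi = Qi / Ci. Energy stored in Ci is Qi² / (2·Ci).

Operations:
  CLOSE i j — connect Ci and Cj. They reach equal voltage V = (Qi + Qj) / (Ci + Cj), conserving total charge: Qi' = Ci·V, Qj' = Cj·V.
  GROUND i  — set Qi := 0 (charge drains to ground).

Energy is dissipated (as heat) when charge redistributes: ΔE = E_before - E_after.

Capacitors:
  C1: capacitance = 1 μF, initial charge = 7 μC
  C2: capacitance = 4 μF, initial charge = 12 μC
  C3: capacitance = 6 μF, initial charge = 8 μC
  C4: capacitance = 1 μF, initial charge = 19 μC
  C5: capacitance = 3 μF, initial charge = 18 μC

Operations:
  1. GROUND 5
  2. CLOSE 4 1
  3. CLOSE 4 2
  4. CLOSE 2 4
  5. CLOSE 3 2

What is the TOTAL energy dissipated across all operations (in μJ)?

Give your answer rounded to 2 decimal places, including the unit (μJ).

Answer: 146.13 μJ

Derivation:
Initial: C1(1μF, Q=7μC, V=7.00V), C2(4μF, Q=12μC, V=3.00V), C3(6μF, Q=8μC, V=1.33V), C4(1μF, Q=19μC, V=19.00V), C5(3μF, Q=18μC, V=6.00V)
Op 1: GROUND 5: Q5=0; energy lost=54.000
Op 2: CLOSE 4-1: Q_total=26.00, C_total=2.00, V=13.00; Q4=13.00, Q1=13.00; dissipated=36.000
Op 3: CLOSE 4-2: Q_total=25.00, C_total=5.00, V=5.00; Q4=5.00, Q2=20.00; dissipated=40.000
Op 4: CLOSE 2-4: Q_total=25.00, C_total=5.00, V=5.00; Q2=20.00, Q4=5.00; dissipated=0.000
Op 5: CLOSE 3-2: Q_total=28.00, C_total=10.00, V=2.80; Q3=16.80, Q2=11.20; dissipated=16.133
Total dissipated: 146.133 μJ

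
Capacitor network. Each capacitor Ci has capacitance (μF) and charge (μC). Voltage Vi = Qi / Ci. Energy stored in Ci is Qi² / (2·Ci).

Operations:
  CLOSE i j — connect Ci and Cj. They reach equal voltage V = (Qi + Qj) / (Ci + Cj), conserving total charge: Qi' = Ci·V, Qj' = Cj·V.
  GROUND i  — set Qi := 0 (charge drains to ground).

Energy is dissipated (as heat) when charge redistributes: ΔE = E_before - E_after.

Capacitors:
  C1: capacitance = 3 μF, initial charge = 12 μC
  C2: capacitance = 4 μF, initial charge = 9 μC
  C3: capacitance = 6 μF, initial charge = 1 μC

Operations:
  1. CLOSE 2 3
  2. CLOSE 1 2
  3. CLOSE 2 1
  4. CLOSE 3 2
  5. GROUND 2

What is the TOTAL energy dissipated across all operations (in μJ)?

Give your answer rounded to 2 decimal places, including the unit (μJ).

Initial: C1(3μF, Q=12μC, V=4.00V), C2(4μF, Q=9μC, V=2.25V), C3(6μF, Q=1μC, V=0.17V)
Op 1: CLOSE 2-3: Q_total=10.00, C_total=10.00, V=1.00; Q2=4.00, Q3=6.00; dissipated=5.208
Op 2: CLOSE 1-2: Q_total=16.00, C_total=7.00, V=2.29; Q1=6.86, Q2=9.14; dissipated=7.714
Op 3: CLOSE 2-1: Q_total=16.00, C_total=7.00, V=2.29; Q2=9.14, Q1=6.86; dissipated=0.000
Op 4: CLOSE 3-2: Q_total=15.14, C_total=10.00, V=1.51; Q3=9.09, Q2=6.06; dissipated=1.984
Op 5: GROUND 2: Q2=0; energy lost=4.586
Total dissipated: 19.492 μJ

Answer: 19.49 μJ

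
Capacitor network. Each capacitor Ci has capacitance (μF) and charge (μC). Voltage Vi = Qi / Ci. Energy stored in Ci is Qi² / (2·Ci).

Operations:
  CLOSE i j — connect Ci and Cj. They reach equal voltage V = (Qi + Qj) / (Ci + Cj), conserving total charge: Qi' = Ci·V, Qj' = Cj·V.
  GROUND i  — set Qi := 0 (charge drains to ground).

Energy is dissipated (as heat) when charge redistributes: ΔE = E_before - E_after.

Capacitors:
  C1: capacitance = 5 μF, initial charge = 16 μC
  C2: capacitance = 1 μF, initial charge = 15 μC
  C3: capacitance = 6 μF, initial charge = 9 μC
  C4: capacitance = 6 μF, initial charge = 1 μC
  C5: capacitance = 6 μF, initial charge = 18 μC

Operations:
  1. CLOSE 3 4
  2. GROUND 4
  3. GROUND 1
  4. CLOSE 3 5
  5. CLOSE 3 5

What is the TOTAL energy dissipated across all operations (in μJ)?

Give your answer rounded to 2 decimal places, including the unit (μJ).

Answer: 37.39 μJ

Derivation:
Initial: C1(5μF, Q=16μC, V=3.20V), C2(1μF, Q=15μC, V=15.00V), C3(6μF, Q=9μC, V=1.50V), C4(6μF, Q=1μC, V=0.17V), C5(6μF, Q=18μC, V=3.00V)
Op 1: CLOSE 3-4: Q_total=10.00, C_total=12.00, V=0.83; Q3=5.00, Q4=5.00; dissipated=2.667
Op 2: GROUND 4: Q4=0; energy lost=2.083
Op 3: GROUND 1: Q1=0; energy lost=25.600
Op 4: CLOSE 3-5: Q_total=23.00, C_total=12.00, V=1.92; Q3=11.50, Q5=11.50; dissipated=7.042
Op 5: CLOSE 3-5: Q_total=23.00, C_total=12.00, V=1.92; Q3=11.50, Q5=11.50; dissipated=0.000
Total dissipated: 37.392 μJ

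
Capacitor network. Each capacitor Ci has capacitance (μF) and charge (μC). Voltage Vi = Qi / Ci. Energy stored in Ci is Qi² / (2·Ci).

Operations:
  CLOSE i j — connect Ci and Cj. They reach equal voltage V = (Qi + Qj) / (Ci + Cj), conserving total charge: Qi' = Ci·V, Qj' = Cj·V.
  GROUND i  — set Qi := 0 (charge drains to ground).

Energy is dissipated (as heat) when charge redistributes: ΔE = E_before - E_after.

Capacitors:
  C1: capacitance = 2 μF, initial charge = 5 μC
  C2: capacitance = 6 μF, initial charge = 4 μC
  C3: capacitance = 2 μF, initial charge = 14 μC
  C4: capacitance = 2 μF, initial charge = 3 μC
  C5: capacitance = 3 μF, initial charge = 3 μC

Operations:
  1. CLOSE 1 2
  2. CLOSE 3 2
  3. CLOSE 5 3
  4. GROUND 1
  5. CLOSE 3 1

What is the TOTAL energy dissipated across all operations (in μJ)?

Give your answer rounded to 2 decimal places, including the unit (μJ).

Initial: C1(2μF, Q=5μC, V=2.50V), C2(6μF, Q=4μC, V=0.67V), C3(2μF, Q=14μC, V=7.00V), C4(2μF, Q=3μC, V=1.50V), C5(3μF, Q=3μC, V=1.00V)
Op 1: CLOSE 1-2: Q_total=9.00, C_total=8.00, V=1.12; Q1=2.25, Q2=6.75; dissipated=2.521
Op 2: CLOSE 3-2: Q_total=20.75, C_total=8.00, V=2.59; Q3=5.19, Q2=15.56; dissipated=25.887
Op 3: CLOSE 5-3: Q_total=8.19, C_total=5.00, V=1.64; Q5=4.91, Q3=3.27; dissipated=1.524
Op 4: GROUND 1: Q1=0; energy lost=1.266
Op 5: CLOSE 3-1: Q_total=3.27, C_total=4.00, V=0.82; Q3=1.64, Q1=1.64; dissipated=1.341
Total dissipated: 32.538 μJ

Answer: 32.54 μJ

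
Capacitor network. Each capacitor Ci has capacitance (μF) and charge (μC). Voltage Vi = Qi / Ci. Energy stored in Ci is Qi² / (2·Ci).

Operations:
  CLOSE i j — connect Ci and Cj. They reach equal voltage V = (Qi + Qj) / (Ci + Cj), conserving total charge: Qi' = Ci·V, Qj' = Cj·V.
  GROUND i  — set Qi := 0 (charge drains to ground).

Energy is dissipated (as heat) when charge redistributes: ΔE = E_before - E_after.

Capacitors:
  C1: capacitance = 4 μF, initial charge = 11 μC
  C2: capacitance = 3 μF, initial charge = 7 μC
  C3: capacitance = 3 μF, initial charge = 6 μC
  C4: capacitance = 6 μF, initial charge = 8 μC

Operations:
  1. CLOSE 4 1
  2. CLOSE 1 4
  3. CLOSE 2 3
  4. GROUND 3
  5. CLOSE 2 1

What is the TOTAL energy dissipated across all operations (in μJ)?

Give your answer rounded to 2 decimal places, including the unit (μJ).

Answer: 9.59 μJ

Derivation:
Initial: C1(4μF, Q=11μC, V=2.75V), C2(3μF, Q=7μC, V=2.33V), C3(3μF, Q=6μC, V=2.00V), C4(6μF, Q=8μC, V=1.33V)
Op 1: CLOSE 4-1: Q_total=19.00, C_total=10.00, V=1.90; Q4=11.40, Q1=7.60; dissipated=2.408
Op 2: CLOSE 1-4: Q_total=19.00, C_total=10.00, V=1.90; Q1=7.60, Q4=11.40; dissipated=0.000
Op 3: CLOSE 2-3: Q_total=13.00, C_total=6.00, V=2.17; Q2=6.50, Q3=6.50; dissipated=0.083
Op 4: GROUND 3: Q3=0; energy lost=7.042
Op 5: CLOSE 2-1: Q_total=14.10, C_total=7.00, V=2.01; Q2=6.04, Q1=8.06; dissipated=0.061
Total dissipated: 9.594 μJ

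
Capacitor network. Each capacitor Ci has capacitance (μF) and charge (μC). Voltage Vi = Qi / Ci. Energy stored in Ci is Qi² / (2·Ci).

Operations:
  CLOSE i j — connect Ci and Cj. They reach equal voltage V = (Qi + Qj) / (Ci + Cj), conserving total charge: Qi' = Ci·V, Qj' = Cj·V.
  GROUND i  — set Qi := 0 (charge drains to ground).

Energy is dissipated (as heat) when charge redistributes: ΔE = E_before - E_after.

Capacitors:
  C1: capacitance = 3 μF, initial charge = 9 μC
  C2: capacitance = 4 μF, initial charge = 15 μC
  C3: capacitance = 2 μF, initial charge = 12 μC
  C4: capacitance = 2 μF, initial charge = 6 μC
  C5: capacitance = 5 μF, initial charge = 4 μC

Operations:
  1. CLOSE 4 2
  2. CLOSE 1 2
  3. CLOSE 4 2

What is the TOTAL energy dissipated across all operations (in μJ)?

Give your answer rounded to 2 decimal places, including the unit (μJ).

Initial: C1(3μF, Q=9μC, V=3.00V), C2(4μF, Q=15μC, V=3.75V), C3(2μF, Q=12μC, V=6.00V), C4(2μF, Q=6μC, V=3.00V), C5(5μF, Q=4μC, V=0.80V)
Op 1: CLOSE 4-2: Q_total=21.00, C_total=6.00, V=3.50; Q4=7.00, Q2=14.00; dissipated=0.375
Op 2: CLOSE 1-2: Q_total=23.00, C_total=7.00, V=3.29; Q1=9.86, Q2=13.14; dissipated=0.214
Op 3: CLOSE 4-2: Q_total=20.14, C_total=6.00, V=3.36; Q4=6.71, Q2=13.43; dissipated=0.031
Total dissipated: 0.620 μJ

Answer: 0.62 μJ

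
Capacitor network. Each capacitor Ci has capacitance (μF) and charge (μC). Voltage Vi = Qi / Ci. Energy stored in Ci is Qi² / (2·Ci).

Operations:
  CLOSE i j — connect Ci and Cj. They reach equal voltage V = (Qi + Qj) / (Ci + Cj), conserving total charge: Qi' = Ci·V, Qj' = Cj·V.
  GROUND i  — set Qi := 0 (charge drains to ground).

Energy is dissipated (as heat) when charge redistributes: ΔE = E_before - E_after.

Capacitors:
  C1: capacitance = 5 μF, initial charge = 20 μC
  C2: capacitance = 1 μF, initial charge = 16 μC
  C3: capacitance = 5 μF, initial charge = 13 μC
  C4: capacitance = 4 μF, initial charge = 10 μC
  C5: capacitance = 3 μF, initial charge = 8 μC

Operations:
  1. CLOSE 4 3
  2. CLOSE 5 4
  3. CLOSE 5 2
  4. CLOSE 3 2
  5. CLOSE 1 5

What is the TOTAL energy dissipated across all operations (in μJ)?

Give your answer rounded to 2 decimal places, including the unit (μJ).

Answer: 75.71 μJ

Derivation:
Initial: C1(5μF, Q=20μC, V=4.00V), C2(1μF, Q=16μC, V=16.00V), C3(5μF, Q=13μC, V=2.60V), C4(4μF, Q=10μC, V=2.50V), C5(3μF, Q=8μC, V=2.67V)
Op 1: CLOSE 4-3: Q_total=23.00, C_total=9.00, V=2.56; Q4=10.22, Q3=12.78; dissipated=0.011
Op 2: CLOSE 5-4: Q_total=18.22, C_total=7.00, V=2.60; Q5=7.81, Q4=10.41; dissipated=0.011
Op 3: CLOSE 5-2: Q_total=23.81, C_total=4.00, V=5.95; Q5=17.86, Q2=5.95; dissipated=67.303
Op 4: CLOSE 3-2: Q_total=18.73, C_total=6.00, V=3.12; Q3=15.61, Q2=3.12; dissipated=4.808
Op 5: CLOSE 1-5: Q_total=37.86, C_total=8.00, V=4.73; Q1=23.66, Q5=14.20; dissipated=3.574
Total dissipated: 75.706 μJ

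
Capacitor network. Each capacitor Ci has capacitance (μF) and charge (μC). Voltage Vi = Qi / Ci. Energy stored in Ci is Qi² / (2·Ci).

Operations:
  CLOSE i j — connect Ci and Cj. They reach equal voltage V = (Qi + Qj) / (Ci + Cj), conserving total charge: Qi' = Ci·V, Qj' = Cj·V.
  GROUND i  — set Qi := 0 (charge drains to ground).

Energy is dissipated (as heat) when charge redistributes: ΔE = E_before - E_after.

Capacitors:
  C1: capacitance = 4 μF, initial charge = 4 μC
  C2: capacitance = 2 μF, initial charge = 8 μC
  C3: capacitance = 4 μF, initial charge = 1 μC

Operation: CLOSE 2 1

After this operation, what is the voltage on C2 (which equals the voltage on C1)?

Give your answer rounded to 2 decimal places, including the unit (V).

Initial: C1(4μF, Q=4μC, V=1.00V), C2(2μF, Q=8μC, V=4.00V), C3(4μF, Q=1μC, V=0.25V)
Op 1: CLOSE 2-1: Q_total=12.00, C_total=6.00, V=2.00; Q2=4.00, Q1=8.00; dissipated=6.000

Answer: 2.00 V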